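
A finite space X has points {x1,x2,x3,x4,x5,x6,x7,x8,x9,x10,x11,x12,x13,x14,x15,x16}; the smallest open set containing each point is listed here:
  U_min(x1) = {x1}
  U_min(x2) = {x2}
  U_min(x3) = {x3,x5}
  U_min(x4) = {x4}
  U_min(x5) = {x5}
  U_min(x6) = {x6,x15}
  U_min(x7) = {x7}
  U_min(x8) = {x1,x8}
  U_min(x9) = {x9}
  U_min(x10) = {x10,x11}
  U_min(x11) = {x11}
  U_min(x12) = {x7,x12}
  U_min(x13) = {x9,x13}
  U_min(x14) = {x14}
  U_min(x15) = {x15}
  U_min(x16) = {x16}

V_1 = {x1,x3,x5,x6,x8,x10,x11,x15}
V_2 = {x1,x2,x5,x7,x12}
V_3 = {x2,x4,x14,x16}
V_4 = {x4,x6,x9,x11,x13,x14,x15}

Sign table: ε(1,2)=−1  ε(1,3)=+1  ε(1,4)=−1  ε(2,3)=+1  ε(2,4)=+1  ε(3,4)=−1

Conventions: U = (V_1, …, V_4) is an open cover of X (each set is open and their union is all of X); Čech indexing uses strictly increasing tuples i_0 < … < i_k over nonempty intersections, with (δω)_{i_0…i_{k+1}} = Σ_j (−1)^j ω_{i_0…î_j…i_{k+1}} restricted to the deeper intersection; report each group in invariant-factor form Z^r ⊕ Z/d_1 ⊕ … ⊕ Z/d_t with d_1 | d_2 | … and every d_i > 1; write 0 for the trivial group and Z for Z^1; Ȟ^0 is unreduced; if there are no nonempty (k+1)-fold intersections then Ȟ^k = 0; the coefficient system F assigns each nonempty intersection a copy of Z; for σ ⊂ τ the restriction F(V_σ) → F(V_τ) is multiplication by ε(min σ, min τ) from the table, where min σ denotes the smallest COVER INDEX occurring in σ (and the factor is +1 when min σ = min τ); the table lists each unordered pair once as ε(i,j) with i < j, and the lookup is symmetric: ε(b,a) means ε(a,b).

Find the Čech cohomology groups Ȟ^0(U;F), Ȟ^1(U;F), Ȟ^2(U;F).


nerve of the cover:
  V12={x1,x5} V14={x6,x11,x15} V23={x2} V34={x4,x14}
C dims 4,4; δ0: rk 4, SNF 1^3·2
Ȟ^0 = (4 − 4) − 0 = 0, so Ȟ^0 ≅ 0
Ȟ^1 = (4 − 0) − 4 = 0 plus torsion [2], so Ȟ^1 ≅ Z/2
Ȟ^2 = (0 − 0) − 0 = 0, so Ȟ^2 ≅ 0

Ȟ^0 ≅ 0,  Ȟ^1 ≅ Z/2,  Ȟ^2 ≅ 0


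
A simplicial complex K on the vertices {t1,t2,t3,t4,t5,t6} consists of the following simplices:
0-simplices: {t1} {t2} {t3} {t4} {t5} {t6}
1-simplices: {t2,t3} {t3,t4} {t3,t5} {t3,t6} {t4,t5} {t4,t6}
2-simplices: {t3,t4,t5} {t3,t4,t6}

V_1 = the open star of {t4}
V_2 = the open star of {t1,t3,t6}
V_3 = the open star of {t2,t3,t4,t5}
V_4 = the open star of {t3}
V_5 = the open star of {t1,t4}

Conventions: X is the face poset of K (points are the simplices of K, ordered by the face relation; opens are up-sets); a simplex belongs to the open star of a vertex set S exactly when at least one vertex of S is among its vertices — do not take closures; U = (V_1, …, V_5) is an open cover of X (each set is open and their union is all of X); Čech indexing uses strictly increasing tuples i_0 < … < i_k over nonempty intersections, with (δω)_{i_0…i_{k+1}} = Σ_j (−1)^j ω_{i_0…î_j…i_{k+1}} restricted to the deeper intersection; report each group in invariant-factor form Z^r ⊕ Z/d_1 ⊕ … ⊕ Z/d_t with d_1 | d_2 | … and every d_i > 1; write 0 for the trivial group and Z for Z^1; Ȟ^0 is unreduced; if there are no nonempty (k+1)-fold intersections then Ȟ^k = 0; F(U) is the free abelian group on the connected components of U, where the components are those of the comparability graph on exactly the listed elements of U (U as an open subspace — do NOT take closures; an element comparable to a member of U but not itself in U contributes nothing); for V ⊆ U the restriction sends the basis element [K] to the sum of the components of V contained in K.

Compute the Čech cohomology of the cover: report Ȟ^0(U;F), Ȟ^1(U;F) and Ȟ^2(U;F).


Ȟ^0(U;F) ≅ Z^2; Ȟ^1(U;F) ≅ 0; Ȟ^2(U;F) ≅ 0

cover nerve:
  V1={{t4},{t3,t4},{t4,t5},{t4,t6},{t3,t4,t5},{t3,t4,t6}} V2={{t1},{t3},{t6},{t2,t3},{t3,t4},{t3,t5},{t3,t6},{t4,t6},{t3,t4,t5},{t3,t4,t6}} V3={{t2},{t3},{t4},{t5},{t2,t3},{t3,t4},{t3,t5},{t3,t6},{t4,t5},{t4,t6},{t3,t4,t5},{t3,t4,t6}} V4={{t3},{t2,t3},{t3,t4},{t3,t5},{t3,t6},{t3,t4,t5},{t3,t4,t6}} V5={{t1},{t4},{t3,t4},{t4,t5},{t4,t6},{t3,t4,t5},{t3,t4,t6}}
  V12={{t3,t4},{t4,t6},{t3,t4,t5},{t3,t4,t6}} V13={{t4},{t3,t4},{t4,t5},{t4,t6},{t3,t4,t5},{t3,t4,t6}} V14={{t3,t4},{t3,t4,t5},{t3,t4,t6}} V15={{t4},{t3,t4},{t4,t5},{t4,t6},{t3,t4,t5},{t3,t4,t6}} V23={{t3},{t2,t3},{t3,t4},{t3,t5},{t3,t6},{t4,t6},{t3,t4,t5},{t3,t4,t6}} V24={{t3},{t2,t3},{t3,t4},{t3,t5},{t3,t6},{t3,t4,t5},{t3,t4,t6}} V25={{t1},{t3,t4},{t4,t6},{t3,t4,t5},{t3,t4,t6}} V34={{t3},{t2,t3},{t3,t4},{t3,t5},{t3,t6},{t3,t4,t5},{t3,t4,t6}} V35={{t4},{t3,t4},{t4,t5},{t4,t6},{t3,t4,t5},{t3,t4,t6}} V45={{t3,t4},{t3,t4,t5},{t3,t4,t6}}
  V123={{t3,t4},{t4,t6},{t3,t4,t5},{t3,t4,t6}} V124={{t3,t4},{t3,t4,t5},{t3,t4,t6}} V125={{t3,t4},{t4,t6},{t3,t4,t5},{t3,t4,t6}} V134={{t3,t4},{t3,t4,t5},{t3,t4,t6}} V135={{t4},{t3,t4},{t4,t5},{t4,t6},{t3,t4,t5},{t3,t4,t6}} V145={{t3,t4},{t3,t4,t5},{t3,t4,t6}} V234={{t3},{t2,t3},{t3,t4},{t3,t5},{t3,t6},{t3,t4,t5},{t3,t4,t6}} V235={{t3,t4},{t4,t6},{t3,t4,t5},{t3,t4,t6}} V245={{t3,t4},{t3,t4,t5},{t3,t4,t6}} V345={{t3,t4},{t3,t4,t5},{t3,t4,t6}}
  V1234={{t3,t4},{t3,t4,t5},{t3,t4,t6}} V1235={{t3,t4},{t4,t6},{t3,t4,t5},{t3,t4,t6}} V1245={{t3,t4},{t3,t4,t5},{t3,t4,t6}} V1345={{t3,t4},{t3,t4,t5},{t3,t4,t6}} V2345={{t3,t4},{t3,t4,t5},{t3,t4,t6}}
  V12345={{t3,t4},{t3,t4,t5},{t3,t4,t6}}
components per intersection:
  V1: {{t4},{t3,t4},{t4,t5},{t4,t6},{t3,t4,t5},{t3,t4,t6}}
  V2: {{t1}} {{t3},{t6},{t2,t3},{t3,t4},{t3,t5},{t3,t6},{t4,t6},{t3,t4,t5},{t3,t4,t6}}
  V3: {{t2},{t3},{t4},{t5},{t2,t3},{t3,t4},{t3,t5},{t3,t6},{t4,t5},{t4,t6},{t3,t4,t5},{t3,t4,t6}}
  V4: {{t3},{t2,t3},{t3,t4},{t3,t5},{t3,t6},{t3,t4,t5},{t3,t4,t6}}
  V5: {{t1}} {{t4},{t3,t4},{t4,t5},{t4,t6},{t3,t4,t5},{t3,t4,t6}}
  V12: {{t3,t4},{t4,t6},{t3,t4,t5},{t3,t4,t6}}
  V13: {{t4},{t3,t4},{t4,t5},{t4,t6},{t3,t4,t5},{t3,t4,t6}}
  V14: {{t3,t4},{t3,t4,t5},{t3,t4,t6}}
  V15: {{t4},{t3,t4},{t4,t5},{t4,t6},{t3,t4,t5},{t3,t4,t6}}
  V23: {{t3},{t2,t3},{t3,t4},{t3,t5},{t3,t6},{t4,t6},{t3,t4,t5},{t3,t4,t6}}
  V24: {{t3},{t2,t3},{t3,t4},{t3,t5},{t3,t6},{t3,t4,t5},{t3,t4,t6}}
  V25: {{t1}} {{t3,t4},{t4,t6},{t3,t4,t5},{t3,t4,t6}}
  V34: {{t3},{t2,t3},{t3,t4},{t3,t5},{t3,t6},{t3,t4,t5},{t3,t4,t6}}
  V35: {{t4},{t3,t4},{t4,t5},{t4,t6},{t3,t4,t5},{t3,t4,t6}}
  V45: {{t3,t4},{t3,t4,t5},{t3,t4,t6}}
  V123: {{t3,t4},{t4,t6},{t3,t4,t5},{t3,t4,t6}}
  V124: {{t3,t4},{t3,t4,t5},{t3,t4,t6}}
  V125: {{t3,t4},{t4,t6},{t3,t4,t5},{t3,t4,t6}}
  V134: {{t3,t4},{t3,t4,t5},{t3,t4,t6}}
  V135: {{t4},{t3,t4},{t4,t5},{t4,t6},{t3,t4,t5},{t3,t4,t6}}
  V145: {{t3,t4},{t3,t4,t5},{t3,t4,t6}}
  V234: {{t3},{t2,t3},{t3,t4},{t3,t5},{t3,t6},{t3,t4,t5},{t3,t4,t6}}
  V235: {{t3,t4},{t4,t6},{t3,t4,t5},{t3,t4,t6}}
  V245: {{t3,t4},{t3,t4,t5},{t3,t4,t6}}
  V345: {{t3,t4},{t3,t4,t5},{t3,t4,t6}}
  V1234: {{t3,t4},{t3,t4,t5},{t3,t4,t6}}
  V1235: {{t3,t4},{t4,t6},{t3,t4,t5},{t3,t4,t6}}
  V1245: {{t3,t4},{t3,t4,t5},{t3,t4,t6}}
  V1345: {{t3,t4},{t3,t4,t5},{t3,t4,t6}}
  V2345: {{t3,t4},{t3,t4,t5},{t3,t4,t6}}
  V12345: {{t3,t4},{t3,t4,t5},{t3,t4,t6}}
C dims 7,11,10,5; δ0: rk 5, SNF 1^5; δ1: rk 6, SNF 1^6; δ2: rk 4, SNF 1^4
Ȟ^0: (7−5)−0=2 ⇒ Z^2
Ȟ^1: (11−6)−5=0 ⇒ 0
Ȟ^2: (10−4)−6=0 ⇒ 0


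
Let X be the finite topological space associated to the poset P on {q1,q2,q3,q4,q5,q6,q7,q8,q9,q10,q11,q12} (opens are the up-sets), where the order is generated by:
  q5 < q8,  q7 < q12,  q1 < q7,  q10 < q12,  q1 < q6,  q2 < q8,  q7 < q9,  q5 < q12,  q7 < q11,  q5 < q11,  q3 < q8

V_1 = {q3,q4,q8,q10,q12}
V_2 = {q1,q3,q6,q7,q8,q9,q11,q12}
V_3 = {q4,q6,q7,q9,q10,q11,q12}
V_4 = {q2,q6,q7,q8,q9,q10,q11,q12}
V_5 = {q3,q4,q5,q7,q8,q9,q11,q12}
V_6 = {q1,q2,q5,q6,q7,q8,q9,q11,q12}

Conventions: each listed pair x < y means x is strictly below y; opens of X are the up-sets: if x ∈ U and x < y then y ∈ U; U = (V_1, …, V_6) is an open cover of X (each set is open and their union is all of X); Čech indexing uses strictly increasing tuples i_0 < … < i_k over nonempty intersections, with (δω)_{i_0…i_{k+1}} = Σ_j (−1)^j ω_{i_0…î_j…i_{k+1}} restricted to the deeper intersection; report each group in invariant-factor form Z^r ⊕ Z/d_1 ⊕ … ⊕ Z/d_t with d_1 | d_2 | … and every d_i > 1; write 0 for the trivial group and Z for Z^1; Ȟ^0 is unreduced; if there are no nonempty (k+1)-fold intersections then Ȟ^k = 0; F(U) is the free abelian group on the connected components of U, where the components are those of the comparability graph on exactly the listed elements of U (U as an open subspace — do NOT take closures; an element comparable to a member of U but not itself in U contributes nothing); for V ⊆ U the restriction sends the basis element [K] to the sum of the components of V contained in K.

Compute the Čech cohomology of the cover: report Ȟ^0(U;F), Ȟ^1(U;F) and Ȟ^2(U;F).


nerve simplices:
  V12={q3,q8,q12} V13={q4,q10,q12} V14={q8,q10,q12} V15={q3,q4,q8,q12} V16={q8,q12} V23={q6,q7,q9,q11,q12} V24={q6,q7,q8,q9,q11,q12} V25={q3,q7,q8,q9,q11,q12} V26={q1,q6,q7,q8,q9,q11,q12} V34={q6,q7,q9,q10,q11,q12} V35={q4,q7,q9,q11,q12} V36={q6,q7,q9,q11,q12} V45={q7,q8,q9,q11,q12} V46={q2,q6,q7,q8,q9,q11,q12} V56={q5,q7,q8,q9,q11,q12}
  V123={q12} V124={q8,q12} V125={q3,q8,q12} V126={q8,q12} V134={q10,q12} V135={q4,q12} V136={q12} V145={q8,q12} V146={q8,q12} V156={q8,q12} V234={q6,q7,q9,q11,q12} V235={q7,q9,q11,q12} V236={q6,q7,q9,q11,q12} V245={q7,q8,q9,q11,q12} V246={q6,q7,q8,q9,q11,q12} V256={q7,q8,q9,q11,q12} V345={q7,q9,q11,q12} V346={q6,q7,q9,q11,q12} V356={q7,q9,q11,q12} V456={q7,q8,q9,q11,q12}
  V1234={q12} V1235={q12} V1236={q12} V1245={q8,q12} V1246={q8,q12} V1256={q8,q12} V1345={q12} V1346={q12} V1356={q12} V1456={q8,q12} V2345={q7,q9,q11,q12} V2346={q6,q7,q9,q11,q12} V2356={q7,q9,q11,q12} V2456={q7,q8,q9,q11,q12} V3456={q7,q9,q11,q12}
  V12345={q12} V12346={q12} V12356={q12} V12456={q8,q12} V13456={q12} V23456={q7,q9,q11,q12}
  V123456={q12}
components per intersection:
  V1: {q3,q8} {q4} {q10,q12}
  V2: {q1,q6,q7,q9,q11,q12} {q3,q8}
  V3: {q4} {q6} {q7,q9,q10,q11,q12}
  V4: {q2,q8} {q6} {q7,q9,q10,q11,q12}
  V5: {q3,q5,q7,q8,q9,q11,q12} {q4}
  V6: {q1,q2,q5,q6,q7,q8,q9,q11,q12}
  V12: {q3,q8} {q12}
  V13: {q4} {q10,q12}
  V14: {q8} {q10,q12}
  V15: {q3,q8} {q4} {q12}
  V16: {q8} {q12}
  V23: {q6} {q7,q9,q11,q12}
  V24: {q6} {q7,q9,q11,q12} {q8}
  V25: {q3,q8} {q7,q9,q11,q12}
  V26: {q1,q6,q7,q9,q11,q12} {q8}
  V34: {q6} {q7,q9,q10,q11,q12}
  V35: {q4} {q7,q9,q11,q12}
  V36: {q6} {q7,q9,q11,q12}
  V45: {q7,q9,q11,q12} {q8}
  V46: {q2,q8} {q6} {q7,q9,q11,q12}
  V56: {q5,q7,q8,q9,q11,q12}
  V123: {q12}
  V124: {q8} {q12}
  V125: {q3,q8} {q12}
  V126: {q8} {q12}
  V134: {q10,q12}
  V135: {q4} {q12}
  V136: {q12}
  V145: {q8} {q12}
  V146: {q8} {q12}
  V156: {q8} {q12}
  V234: {q6} {q7,q9,q11,q12}
  V235: {q7,q9,q11,q12}
  V236: {q6} {q7,q9,q11,q12}
  V245: {q7,q9,q11,q12} {q8}
  V246: {q6} {q7,q9,q11,q12} {q8}
  V256: {q7,q9,q11,q12} {q8}
  V345: {q7,q9,q11,q12}
  V346: {q6} {q7,q9,q11,q12}
  V356: {q7,q9,q11,q12}
  V456: {q7,q9,q11,q12} {q8}
  V1234: {q12}
  V1235: {q12}
  V1236: {q12}
  V1245: {q8} {q12}
  V1246: {q8} {q12}
  V1256: {q8} {q12}
  V1345: {q12}
  V1346: {q12}
  V1356: {q12}
  V1456: {q8} {q12}
  V2345: {q7,q9,q11,q12}
  V2346: {q6} {q7,q9,q11,q12}
  V2356: {q7,q9,q11,q12}
  V2456: {q7,q9,q11,q12} {q8}
  V3456: {q7,q9,q11,q12}
  V12345: {q12}
  V12346: {q12}
  V12356: {q12}
  V12456: {q8} {q12}
  V13456: {q12}
  V23456: {q7,q9,q11,q12}
  V123456: {q12}
C dims 14,32,35,21; δ0: rk 12, SNF 1^12; δ1: rk 20, SNF 1^20; δ2: rk 15, SNF 1^15
degree 0: 14−12−0 = 2 → Ȟ^0 ≅ Z^2
degree 1: 32−20−12 = 0 → Ȟ^1 ≅ 0
degree 2: 35−15−20 = 0 → Ȟ^2 ≅ 0

Ȟ^0 = Z^2, Ȟ^1 = 0 and Ȟ^2 = 0


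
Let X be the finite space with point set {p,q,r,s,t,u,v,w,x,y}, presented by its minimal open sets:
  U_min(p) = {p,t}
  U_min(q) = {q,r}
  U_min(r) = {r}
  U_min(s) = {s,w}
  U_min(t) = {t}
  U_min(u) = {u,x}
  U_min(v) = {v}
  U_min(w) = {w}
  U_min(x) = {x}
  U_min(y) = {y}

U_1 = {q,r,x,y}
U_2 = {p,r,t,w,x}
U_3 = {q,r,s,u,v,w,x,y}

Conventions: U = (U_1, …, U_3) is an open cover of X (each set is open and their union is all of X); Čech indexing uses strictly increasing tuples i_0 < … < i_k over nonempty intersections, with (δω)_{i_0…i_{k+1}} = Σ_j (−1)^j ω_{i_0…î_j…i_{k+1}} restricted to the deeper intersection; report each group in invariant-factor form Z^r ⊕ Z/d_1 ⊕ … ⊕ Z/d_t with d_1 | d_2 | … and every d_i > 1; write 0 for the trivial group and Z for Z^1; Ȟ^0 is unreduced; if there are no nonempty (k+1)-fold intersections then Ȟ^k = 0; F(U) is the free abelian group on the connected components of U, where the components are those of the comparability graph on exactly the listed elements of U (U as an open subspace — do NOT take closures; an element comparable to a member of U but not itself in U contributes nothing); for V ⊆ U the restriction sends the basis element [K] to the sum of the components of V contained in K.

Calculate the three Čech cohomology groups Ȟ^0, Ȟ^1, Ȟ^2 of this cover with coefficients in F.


cover nerve:
  U12={r,x} U13={q,r,x,y} U23={r,w,x}
  U123={r,x}
components per intersection:
  U1: {q,r} {x} {y}
  U2: {p,t} {r} {w} {x}
  U3: {q,r} {s,w} {u,x} {v} {y}
  U12: {r} {x}
  U13: {q,r} {x} {y}
  U23: {r} {w} {x}
  U123: {r} {x}
C dims 12,8,2; δ0: rk 6, SNF 1^6; δ1: rk 2, SNF 1^2
Ȟ^0: (12−6)−0=6 ⇒ Z^6
Ȟ^1: (8−2)−6=0 ⇒ 0
Ȟ^2: (2−0)−2=0 ⇒ 0

Ȟ^0 ≅ Z^6, Ȟ^1 ≅ 0, Ȟ^2 ≅ 0


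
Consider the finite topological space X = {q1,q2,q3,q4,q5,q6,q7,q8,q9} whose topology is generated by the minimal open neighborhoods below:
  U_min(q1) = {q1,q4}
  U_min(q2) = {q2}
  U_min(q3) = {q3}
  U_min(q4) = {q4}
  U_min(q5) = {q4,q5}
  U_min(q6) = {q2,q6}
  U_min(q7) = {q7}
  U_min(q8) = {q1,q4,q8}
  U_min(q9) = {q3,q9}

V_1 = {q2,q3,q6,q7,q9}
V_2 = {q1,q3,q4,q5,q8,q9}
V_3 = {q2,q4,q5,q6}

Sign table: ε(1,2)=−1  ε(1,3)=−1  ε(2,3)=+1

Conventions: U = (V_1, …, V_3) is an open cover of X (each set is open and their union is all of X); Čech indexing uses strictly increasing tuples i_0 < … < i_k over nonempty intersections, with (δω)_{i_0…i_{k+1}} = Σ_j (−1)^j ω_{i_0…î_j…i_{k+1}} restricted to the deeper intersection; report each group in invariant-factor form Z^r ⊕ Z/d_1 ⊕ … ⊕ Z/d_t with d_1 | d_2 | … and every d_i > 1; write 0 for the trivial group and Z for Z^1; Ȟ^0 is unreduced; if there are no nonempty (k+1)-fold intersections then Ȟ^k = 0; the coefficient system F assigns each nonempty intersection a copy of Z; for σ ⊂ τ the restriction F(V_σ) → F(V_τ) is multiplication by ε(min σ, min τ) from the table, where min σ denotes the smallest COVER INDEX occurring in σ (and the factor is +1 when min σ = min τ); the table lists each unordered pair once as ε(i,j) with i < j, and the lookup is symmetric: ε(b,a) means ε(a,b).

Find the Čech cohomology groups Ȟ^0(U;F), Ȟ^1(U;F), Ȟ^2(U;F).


Ȟ^0 = Z; Ȟ^1 = Z; Ȟ^2 = 0

nerve simplices:
  V12={q3,q9} V13={q2,q6} V23={q4,q5}
C dims 3,3; δ0: rk 2, SNF 1^2
degree 0: 3−2−0 = 1 → Ȟ^0 ≅ Z
degree 1: 3−0−2 = 1 → Ȟ^1 ≅ Z
degree 2: 0−0−0 = 0 → Ȟ^2 ≅ 0


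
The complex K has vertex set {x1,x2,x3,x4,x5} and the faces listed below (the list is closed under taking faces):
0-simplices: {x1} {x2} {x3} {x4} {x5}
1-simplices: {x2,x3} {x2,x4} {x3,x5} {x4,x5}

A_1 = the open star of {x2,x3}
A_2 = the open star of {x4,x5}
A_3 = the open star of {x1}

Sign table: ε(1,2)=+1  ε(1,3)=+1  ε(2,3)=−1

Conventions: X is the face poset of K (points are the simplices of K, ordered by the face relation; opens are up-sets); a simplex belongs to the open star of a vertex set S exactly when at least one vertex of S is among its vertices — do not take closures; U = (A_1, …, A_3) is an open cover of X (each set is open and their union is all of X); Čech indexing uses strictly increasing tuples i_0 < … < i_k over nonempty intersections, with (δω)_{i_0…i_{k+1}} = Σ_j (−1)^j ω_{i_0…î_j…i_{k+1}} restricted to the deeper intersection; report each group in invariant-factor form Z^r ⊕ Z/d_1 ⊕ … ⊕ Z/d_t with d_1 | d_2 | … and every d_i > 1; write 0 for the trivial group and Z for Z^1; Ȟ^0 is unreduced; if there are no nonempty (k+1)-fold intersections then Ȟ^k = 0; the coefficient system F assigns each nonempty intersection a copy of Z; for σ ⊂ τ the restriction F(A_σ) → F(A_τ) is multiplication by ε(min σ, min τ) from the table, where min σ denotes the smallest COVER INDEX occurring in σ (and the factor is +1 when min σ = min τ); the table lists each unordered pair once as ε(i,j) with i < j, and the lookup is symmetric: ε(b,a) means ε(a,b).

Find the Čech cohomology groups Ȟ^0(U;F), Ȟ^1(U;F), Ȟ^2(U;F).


Ȟ^0 = Z^2; Ȟ^1 = 0; Ȟ^2 = 0

nerve simplices:
  A1={{x2},{x3},{x2,x3},{x2,x4},{x3,x5}} A2={{x4},{x5},{x2,x4},{x3,x5},{x4,x5}} A3={{x1}}
  A12={{x2,x4},{x3,x5}}
C dims 3,1; δ0: rk 1, SNF 1^1
degree 0: 3−1−0 = 2 → Ȟ^0 ≅ Z^2
degree 1: 1−0−1 = 0 → Ȟ^1 ≅ 0
degree 2: 0−0−0 = 0 → Ȟ^2 ≅ 0


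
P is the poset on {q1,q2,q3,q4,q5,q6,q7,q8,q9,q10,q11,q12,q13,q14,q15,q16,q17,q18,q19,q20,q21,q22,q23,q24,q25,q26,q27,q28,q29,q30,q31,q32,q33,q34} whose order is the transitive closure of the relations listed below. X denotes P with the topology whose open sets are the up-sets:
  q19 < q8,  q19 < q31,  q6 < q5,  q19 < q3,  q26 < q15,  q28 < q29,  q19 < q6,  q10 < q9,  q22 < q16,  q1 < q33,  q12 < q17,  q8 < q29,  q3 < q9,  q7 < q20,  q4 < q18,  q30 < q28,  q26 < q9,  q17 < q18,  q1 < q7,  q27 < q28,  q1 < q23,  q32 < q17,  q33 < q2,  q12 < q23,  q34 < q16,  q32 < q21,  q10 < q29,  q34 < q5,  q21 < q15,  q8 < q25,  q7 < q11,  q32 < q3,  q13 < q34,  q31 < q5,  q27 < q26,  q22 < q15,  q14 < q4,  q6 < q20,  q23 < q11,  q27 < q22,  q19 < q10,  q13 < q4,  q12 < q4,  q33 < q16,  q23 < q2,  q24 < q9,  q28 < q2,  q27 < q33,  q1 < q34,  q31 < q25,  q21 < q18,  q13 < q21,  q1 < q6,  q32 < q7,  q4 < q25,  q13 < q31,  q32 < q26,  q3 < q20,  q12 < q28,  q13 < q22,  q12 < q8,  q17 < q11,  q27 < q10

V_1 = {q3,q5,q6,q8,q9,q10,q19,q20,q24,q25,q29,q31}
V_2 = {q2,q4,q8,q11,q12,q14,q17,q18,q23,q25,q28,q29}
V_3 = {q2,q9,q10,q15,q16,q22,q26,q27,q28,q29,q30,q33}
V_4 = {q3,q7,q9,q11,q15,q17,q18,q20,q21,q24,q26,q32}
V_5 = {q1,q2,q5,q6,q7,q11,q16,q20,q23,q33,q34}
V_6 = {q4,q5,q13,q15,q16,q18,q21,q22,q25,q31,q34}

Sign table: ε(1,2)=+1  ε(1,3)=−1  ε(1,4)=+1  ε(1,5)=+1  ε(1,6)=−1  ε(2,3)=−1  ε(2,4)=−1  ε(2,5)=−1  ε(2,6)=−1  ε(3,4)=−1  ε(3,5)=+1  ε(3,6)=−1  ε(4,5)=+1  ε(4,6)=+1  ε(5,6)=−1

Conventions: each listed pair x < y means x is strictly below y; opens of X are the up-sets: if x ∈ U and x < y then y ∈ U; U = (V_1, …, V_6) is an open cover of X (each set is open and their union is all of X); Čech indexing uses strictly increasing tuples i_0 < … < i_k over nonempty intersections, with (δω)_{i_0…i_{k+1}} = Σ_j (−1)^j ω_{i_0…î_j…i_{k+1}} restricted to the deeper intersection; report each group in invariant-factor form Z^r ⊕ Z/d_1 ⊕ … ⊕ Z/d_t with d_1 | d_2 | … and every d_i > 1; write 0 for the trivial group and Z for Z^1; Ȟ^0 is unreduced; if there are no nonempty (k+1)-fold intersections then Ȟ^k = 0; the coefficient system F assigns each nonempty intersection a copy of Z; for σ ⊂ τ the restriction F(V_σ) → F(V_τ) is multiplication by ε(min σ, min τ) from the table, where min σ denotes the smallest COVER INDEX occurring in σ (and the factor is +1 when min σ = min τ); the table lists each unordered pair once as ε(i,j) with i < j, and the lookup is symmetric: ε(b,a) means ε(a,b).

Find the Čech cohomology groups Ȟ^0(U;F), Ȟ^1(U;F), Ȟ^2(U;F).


Ȟ^0 = 0; Ȟ^1 = Z/2; Ȟ^2 = Z

nerve of the cover:
  V12={q8,q25,q29} V13={q9,q10,q29} V14={q3,q9,q20,q24} V15={q5,q6,q20} V16={q5,q25,q31} V23={q2,q28,q29} V24={q11,q17,q18} V25={q2,q11,q23} V26={q4,q18,q25} V34={q9,q15,q26} V35={q2,q16,q33} V36={q15,q16,q22} V45={q7,q11,q20} V46={q15,q18,q21} V56={q5,q16,q34}
  V123={q29} V126={q25} V134={q9} V145={q20} V156={q5} V235={q2} V245={q11} V246={q18} V346={q15} V356={q16}
C dims 6,15,10; δ0: rk 6, SNF 1^5·2; δ1: rk 9, SNF 1^9
Ȟ^0 = (6 − 6) − 0 = 0, so Ȟ^0 ≅ 0
Ȟ^1 = (15 − 9) − 6 = 0 plus torsion [2], so Ȟ^1 ≅ Z/2
Ȟ^2 = (10 − 0) − 9 = 1, so Ȟ^2 ≅ Z


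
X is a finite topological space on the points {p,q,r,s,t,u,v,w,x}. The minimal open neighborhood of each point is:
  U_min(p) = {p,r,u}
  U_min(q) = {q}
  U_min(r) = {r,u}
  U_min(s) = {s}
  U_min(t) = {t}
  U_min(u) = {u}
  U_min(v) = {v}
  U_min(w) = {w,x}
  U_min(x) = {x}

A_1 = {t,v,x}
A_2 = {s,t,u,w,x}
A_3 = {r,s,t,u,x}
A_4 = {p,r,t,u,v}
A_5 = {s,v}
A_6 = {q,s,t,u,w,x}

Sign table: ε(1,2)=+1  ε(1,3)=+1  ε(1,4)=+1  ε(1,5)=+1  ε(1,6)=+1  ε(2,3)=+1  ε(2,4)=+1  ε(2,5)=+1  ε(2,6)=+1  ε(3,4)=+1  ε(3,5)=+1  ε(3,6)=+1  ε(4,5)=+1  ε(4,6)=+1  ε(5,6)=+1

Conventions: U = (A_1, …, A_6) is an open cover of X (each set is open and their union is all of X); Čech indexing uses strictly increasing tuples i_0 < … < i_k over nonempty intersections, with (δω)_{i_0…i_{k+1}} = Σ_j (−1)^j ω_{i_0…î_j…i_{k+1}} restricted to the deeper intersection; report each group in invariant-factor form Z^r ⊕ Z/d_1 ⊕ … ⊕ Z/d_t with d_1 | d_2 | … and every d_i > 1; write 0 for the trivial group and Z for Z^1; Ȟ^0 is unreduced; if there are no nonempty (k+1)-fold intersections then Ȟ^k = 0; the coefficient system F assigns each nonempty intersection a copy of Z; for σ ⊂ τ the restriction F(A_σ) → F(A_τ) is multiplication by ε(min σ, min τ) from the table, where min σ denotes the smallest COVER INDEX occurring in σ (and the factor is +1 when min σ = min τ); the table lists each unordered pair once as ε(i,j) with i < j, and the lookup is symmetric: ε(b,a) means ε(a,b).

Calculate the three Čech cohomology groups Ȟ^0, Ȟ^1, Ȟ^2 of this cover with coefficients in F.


nerve simplices:
  A12={t,x} A13={t,x} A14={t,v} A15={v} A16={t,x} A23={s,t,u,x} A24={t,u} A25={s} A26={s,t,u,w,x} A34={r,t,u} A35={s} A36={s,t,u,x} A45={v} A46={t,u} A56={s}
  A123={t,x} A124={t} A126={t,x} A134={t} A136={t,x} A145={v} A146={t} A234={t,u} A235={s} A236={s,t,u,x} A246={t,u} A256={s} A346={t,u} A356={s}
  A1234={t} A1236={t,x} A1246={t} A1346={t} A2346={t,u} A2356={s}
  A12346={t}
C dims 6,15,14,6; δ0: rk 5, SNF 1^5; δ1: rk 9, SNF 1^9; δ2: rk 5, SNF 1^5
degree 0: 6−5−0 = 1 → Ȟ^0 ≅ Z
degree 1: 15−9−5 = 1 → Ȟ^1 ≅ Z
degree 2: 14−5−9 = 0 → Ȟ^2 ≅ 0

Ȟ^0 ≅ Z, Ȟ^1 ≅ Z, Ȟ^2 ≅ 0


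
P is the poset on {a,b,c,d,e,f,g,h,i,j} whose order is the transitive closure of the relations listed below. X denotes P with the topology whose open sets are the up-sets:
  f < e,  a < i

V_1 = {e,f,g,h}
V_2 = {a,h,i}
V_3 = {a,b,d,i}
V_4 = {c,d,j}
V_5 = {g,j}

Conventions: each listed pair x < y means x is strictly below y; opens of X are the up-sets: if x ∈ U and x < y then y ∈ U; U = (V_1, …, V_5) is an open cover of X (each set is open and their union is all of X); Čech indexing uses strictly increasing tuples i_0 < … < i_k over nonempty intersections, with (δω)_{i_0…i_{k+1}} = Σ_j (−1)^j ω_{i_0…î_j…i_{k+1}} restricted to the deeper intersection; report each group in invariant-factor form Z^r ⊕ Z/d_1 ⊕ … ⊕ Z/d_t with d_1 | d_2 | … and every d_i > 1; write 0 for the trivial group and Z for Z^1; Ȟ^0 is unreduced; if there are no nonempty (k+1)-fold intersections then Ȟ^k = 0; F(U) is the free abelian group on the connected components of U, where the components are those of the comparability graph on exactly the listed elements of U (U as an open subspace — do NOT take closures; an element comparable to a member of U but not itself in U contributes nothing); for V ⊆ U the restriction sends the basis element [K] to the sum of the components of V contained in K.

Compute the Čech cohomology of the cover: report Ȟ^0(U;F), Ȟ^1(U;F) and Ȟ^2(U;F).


nerve of the cover:
  V12={h} V15={g} V23={a,i} V34={d} V45={j}
components per intersection:
  V1: {e,f} {g} {h}
  V2: {a,i} {h}
  V3: {a,i} {b} {d}
  V4: {c} {d} {j}
  V5: {g} {j}
  V12: {h}
  V15: {g}
  V23: {a,i}
  V34: {d}
  V45: {j}
C dims 13,5; δ0: rk 5, SNF 1^5
Ȟ^0 = (13 − 5) − 0 = 8, so Ȟ^0 ≅ Z^8
Ȟ^1 = (5 − 0) − 5 = 0, so Ȟ^1 ≅ 0
Ȟ^2 = (0 − 0) − 0 = 0, so Ȟ^2 ≅ 0

Ȟ^0 ≅ Z^8, Ȟ^1 ≅ 0, Ȟ^2 ≅ 0


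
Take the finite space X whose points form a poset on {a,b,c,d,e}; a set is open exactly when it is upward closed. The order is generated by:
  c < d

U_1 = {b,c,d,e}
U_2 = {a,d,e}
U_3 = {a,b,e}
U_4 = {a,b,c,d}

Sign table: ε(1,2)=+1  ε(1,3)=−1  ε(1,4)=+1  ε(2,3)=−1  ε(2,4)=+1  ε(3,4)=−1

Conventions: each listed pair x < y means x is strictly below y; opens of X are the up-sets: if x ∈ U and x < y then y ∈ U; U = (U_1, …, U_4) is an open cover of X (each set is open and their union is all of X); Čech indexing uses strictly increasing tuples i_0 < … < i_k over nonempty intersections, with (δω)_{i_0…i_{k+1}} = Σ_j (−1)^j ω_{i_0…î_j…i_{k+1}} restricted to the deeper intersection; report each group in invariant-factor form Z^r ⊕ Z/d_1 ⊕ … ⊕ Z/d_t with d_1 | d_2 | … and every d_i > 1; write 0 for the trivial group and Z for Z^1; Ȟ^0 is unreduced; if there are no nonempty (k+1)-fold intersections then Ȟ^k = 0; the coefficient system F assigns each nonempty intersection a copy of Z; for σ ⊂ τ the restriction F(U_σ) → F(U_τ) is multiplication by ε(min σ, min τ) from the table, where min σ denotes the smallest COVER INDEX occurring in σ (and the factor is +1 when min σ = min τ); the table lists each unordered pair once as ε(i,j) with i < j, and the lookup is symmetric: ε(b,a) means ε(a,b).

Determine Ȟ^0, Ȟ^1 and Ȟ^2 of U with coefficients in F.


Ȟ^0 = Z, Ȟ^1 = 0 and Ȟ^2 = Z

nonempty overlaps:
  U12={d,e} U13={b,e} U14={b,c,d} U23={a,e} U24={a,d} U34={a,b}
  U123={e} U124={d} U134={b} U234={a}
C dims 4,6,4; δ0: rk 3, SNF 1^3; δ1: rk 3, SNF 1^3
degree 0: 4−3−0 = 1 → Ȟ^0 ≅ Z
degree 1: 6−3−3 = 0 → Ȟ^1 ≅ 0
degree 2: 4−0−3 = 1 → Ȟ^2 ≅ Z


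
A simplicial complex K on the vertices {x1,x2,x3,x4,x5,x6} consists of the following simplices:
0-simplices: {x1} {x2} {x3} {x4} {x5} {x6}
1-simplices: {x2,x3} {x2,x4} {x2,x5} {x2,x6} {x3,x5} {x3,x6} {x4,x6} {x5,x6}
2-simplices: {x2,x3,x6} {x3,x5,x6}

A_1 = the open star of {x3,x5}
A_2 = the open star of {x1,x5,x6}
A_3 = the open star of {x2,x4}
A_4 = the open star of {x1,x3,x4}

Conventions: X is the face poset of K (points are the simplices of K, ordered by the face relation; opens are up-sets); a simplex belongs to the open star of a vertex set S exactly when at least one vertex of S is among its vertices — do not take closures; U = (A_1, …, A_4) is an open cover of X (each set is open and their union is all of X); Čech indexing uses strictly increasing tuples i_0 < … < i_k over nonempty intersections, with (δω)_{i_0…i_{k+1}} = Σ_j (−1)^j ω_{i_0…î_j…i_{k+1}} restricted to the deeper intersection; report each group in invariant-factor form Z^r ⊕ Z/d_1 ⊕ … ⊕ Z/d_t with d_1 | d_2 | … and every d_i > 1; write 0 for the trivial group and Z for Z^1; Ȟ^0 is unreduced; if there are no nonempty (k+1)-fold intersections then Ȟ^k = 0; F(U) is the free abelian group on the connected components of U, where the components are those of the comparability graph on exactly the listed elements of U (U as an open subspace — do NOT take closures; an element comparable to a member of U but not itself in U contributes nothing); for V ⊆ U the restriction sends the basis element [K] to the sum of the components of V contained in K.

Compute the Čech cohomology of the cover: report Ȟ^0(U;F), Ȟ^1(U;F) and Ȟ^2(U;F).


Ȟ^0 = Z^2,  Ȟ^1 = Z^2,  Ȟ^2 = 0

cover nerve:
  A1={{x3},{x5},{x2,x3},{x2,x5},{x3,x5},{x3,x6},{x5,x6},{x2,x3,x6},{x3,x5,x6}} A2={{x1},{x5},{x6},{x2,x5},{x2,x6},{x3,x5},{x3,x6},{x4,x6},{x5,x6},{x2,x3,x6},{x3,x5,x6}} A3={{x2},{x4},{x2,x3},{x2,x4},{x2,x5},{x2,x6},{x4,x6},{x2,x3,x6}} A4={{x1},{x3},{x4},{x2,x3},{x2,x4},{x3,x5},{x3,x6},{x4,x6},{x2,x3,x6},{x3,x5,x6}}
  A12={{x5},{x2,x5},{x3,x5},{x3,x6},{x5,x6},{x2,x3,x6},{x3,x5,x6}} A13={{x2,x3},{x2,x5},{x2,x3,x6}} A14={{x3},{x2,x3},{x3,x5},{x3,x6},{x2,x3,x6},{x3,x5,x6}} A23={{x2,x5},{x2,x6},{x4,x6},{x2,x3,x6}} A24={{x1},{x3,x5},{x3,x6},{x4,x6},{x2,x3,x6},{x3,x5,x6}} A34={{x4},{x2,x3},{x2,x4},{x4,x6},{x2,x3,x6}}
  A123={{x2,x5},{x2,x3,x6}} A124={{x3,x5},{x3,x6},{x2,x3,x6},{x3,x5,x6}} A134={{x2,x3},{x2,x3,x6}} A234={{x4,x6},{x2,x3,x6}}
  A1234={{x2,x3,x6}}
components per intersection:
  A1: {{x3},{x5},{x2,x3},{x2,x5},{x3,x5},{x3,x6},{x5,x6},{x2,x3,x6},{x3,x5,x6}}
  A2: {{x1}} {{x5},{x6},{x2,x5},{x2,x6},{x3,x5},{x3,x6},{x4,x6},{x5,x6},{x2,x3,x6},{x3,x5,x6}}
  A3: {{x2},{x4},{x2,x3},{x2,x4},{x2,x5},{x2,x6},{x4,x6},{x2,x3,x6}}
  A4: {{x1}} {{x3},{x2,x3},{x3,x5},{x3,x6},{x2,x3,x6},{x3,x5,x6}} {{x4},{x2,x4},{x4,x6}}
  A12: {{x5},{x2,x5},{x3,x5},{x3,x6},{x5,x6},{x2,x3,x6},{x3,x5,x6}}
  A13: {{x2,x3},{x2,x3,x6}} {{x2,x5}}
  A14: {{x3},{x2,x3},{x3,x5},{x3,x6},{x2,x3,x6},{x3,x5,x6}}
  A23: {{x2,x5}} {{x2,x6},{x2,x3,x6}} {{x4,x6}}
  A24: {{x1}} {{x3,x5},{x3,x6},{x2,x3,x6},{x3,x5,x6}} {{x4,x6}}
  A34: {{x4},{x2,x4},{x4,x6}} {{x2,x3},{x2,x3,x6}}
  A123: {{x2,x5}} {{x2,x3,x6}}
  A124: {{x3,x5},{x3,x6},{x2,x3,x6},{x3,x5,x6}}
  A134: {{x2,x3},{x2,x3,x6}}
  A234: {{x4,x6}} {{x2,x3,x6}}
  A1234: {{x2,x3,x6}}
C dims 7,12,6,1; δ0: rk 5, SNF 1^5; δ1: rk 5, SNF 1^5; δ2: rk 1, SNF 1^1
Ȟ^0: (7−5)−0=2 ⇒ Z^2
Ȟ^1: (12−5)−5=2 ⇒ Z^2
Ȟ^2: (6−1)−5=0 ⇒ 0


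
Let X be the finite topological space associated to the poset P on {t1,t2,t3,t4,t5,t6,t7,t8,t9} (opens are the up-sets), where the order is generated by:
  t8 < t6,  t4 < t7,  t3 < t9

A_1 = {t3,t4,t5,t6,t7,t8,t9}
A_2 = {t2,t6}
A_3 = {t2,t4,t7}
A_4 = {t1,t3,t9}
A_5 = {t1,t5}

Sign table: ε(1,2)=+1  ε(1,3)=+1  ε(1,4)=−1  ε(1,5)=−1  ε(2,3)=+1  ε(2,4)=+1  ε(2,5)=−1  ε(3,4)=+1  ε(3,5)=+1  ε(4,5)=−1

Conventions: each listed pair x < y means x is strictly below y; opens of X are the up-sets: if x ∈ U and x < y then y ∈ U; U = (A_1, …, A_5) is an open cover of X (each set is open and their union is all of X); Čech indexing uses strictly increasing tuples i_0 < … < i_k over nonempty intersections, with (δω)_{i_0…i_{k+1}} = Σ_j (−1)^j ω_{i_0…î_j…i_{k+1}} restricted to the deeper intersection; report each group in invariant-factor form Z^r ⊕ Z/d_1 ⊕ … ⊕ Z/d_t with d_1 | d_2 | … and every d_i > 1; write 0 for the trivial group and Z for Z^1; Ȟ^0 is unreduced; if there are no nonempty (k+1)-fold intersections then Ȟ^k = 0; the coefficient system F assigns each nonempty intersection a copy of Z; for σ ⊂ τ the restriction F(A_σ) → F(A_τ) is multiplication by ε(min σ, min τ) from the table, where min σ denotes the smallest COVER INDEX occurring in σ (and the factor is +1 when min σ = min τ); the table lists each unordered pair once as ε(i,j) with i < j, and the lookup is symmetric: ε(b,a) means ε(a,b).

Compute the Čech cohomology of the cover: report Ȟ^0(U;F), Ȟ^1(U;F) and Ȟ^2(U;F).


nonempty intersections:
  A12={t6} A13={t4,t7} A14={t3,t9} A15={t5} A23={t2} A45={t1}
C dims 5,6; δ0: rk 5, SNF 1^4·2
Ȟ^0: (5−5)−0=0 ⇒ 0
Ȟ^1: (6−0)−5=1 plus torsion [2] ⇒ Z ⊕ Z/2
Ȟ^2: (0−0)−0=0 ⇒ 0

Ȟ^0(U;F) ≅ 0; Ȟ^1(U;F) ≅ Z ⊕ Z/2; Ȟ^2(U;F) ≅ 0


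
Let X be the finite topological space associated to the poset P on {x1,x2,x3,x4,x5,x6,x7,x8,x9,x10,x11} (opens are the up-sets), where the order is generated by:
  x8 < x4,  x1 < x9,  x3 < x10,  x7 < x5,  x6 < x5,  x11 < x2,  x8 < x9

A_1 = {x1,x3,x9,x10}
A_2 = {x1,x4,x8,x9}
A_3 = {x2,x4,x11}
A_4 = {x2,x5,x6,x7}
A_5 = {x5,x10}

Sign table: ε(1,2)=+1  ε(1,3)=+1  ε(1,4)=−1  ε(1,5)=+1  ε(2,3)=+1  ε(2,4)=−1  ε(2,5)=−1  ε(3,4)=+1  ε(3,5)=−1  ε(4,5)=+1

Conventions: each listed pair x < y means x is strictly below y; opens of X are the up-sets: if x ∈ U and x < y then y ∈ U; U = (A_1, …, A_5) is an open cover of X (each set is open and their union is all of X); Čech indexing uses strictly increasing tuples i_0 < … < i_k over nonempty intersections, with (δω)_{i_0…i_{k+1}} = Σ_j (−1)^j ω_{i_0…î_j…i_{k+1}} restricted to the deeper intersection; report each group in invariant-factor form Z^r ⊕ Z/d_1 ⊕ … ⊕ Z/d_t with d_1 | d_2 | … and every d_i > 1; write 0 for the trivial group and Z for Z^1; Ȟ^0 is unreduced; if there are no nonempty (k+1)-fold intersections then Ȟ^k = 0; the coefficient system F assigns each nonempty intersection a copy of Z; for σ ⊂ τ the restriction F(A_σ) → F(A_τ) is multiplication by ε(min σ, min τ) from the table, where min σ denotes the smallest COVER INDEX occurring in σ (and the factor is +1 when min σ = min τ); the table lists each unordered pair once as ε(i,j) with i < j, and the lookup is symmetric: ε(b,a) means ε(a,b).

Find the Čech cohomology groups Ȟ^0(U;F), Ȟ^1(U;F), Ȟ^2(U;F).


Ȟ^0(U;F) ≅ Z; Ȟ^1(U;F) ≅ Z; Ȟ^2(U;F) ≅ 0

nerve simplices:
  A12={x1,x9} A15={x10} A23={x4} A34={x2} A45={x5}
C dims 5,5; δ0: rk 4, SNF 1^4
degree 0: 5−4−0 = 1 → Ȟ^0 ≅ Z
degree 1: 5−0−4 = 1 → Ȟ^1 ≅ Z
degree 2: 0−0−0 = 0 → Ȟ^2 ≅ 0


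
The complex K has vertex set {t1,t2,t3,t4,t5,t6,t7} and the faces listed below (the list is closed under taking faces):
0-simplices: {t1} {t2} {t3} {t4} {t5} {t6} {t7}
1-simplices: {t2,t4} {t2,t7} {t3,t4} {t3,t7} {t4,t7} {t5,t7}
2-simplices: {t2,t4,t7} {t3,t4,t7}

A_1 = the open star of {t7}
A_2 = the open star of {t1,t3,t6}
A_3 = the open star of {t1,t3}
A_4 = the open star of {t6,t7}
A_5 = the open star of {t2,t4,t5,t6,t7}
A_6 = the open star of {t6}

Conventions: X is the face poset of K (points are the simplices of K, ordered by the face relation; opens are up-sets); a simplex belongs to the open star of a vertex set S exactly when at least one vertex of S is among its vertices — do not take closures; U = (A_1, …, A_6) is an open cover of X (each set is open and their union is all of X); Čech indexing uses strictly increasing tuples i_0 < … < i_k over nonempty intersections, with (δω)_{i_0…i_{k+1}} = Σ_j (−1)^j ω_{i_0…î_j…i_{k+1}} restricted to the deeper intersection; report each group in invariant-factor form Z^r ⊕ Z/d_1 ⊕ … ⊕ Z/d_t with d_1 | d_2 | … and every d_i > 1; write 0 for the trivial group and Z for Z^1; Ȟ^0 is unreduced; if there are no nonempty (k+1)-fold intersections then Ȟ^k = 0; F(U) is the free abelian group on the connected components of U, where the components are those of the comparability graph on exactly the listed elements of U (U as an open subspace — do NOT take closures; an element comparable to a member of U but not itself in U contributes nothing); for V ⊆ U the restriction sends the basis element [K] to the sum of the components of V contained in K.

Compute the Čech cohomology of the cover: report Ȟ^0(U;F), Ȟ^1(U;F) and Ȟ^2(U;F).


Ȟ^0 ≅ Z^3,  Ȟ^1 ≅ 0,  Ȟ^2 ≅ 0

intersection data:
  A1={{t7},{t2,t7},{t3,t7},{t4,t7},{t5,t7},{t2,t4,t7},{t3,t4,t7}} A2={{t1},{t3},{t6},{t3,t4},{t3,t7},{t3,t4,t7}} A3={{t1},{t3},{t3,t4},{t3,t7},{t3,t4,t7}} A4={{t6},{t7},{t2,t7},{t3,t7},{t4,t7},{t5,t7},{t2,t4,t7},{t3,t4,t7}} A5={{t2},{t4},{t5},{t6},{t7},{t2,t4},{t2,t7},{t3,t4},{t3,t7},{t4,t7},{t5,t7},{t2,t4,t7},{t3,t4,t7}} A6={{t6}}
  A12={{t3,t7},{t3,t4,t7}} A13={{t3,t7},{t3,t4,t7}} A14={{t7},{t2,t7},{t3,t7},{t4,t7},{t5,t7},{t2,t4,t7},{t3,t4,t7}} A15={{t7},{t2,t7},{t3,t7},{t4,t7},{t5,t7},{t2,t4,t7},{t3,t4,t7}} A23={{t1},{t3},{t3,t4},{t3,t7},{t3,t4,t7}} A24={{t6},{t3,t7},{t3,t4,t7}} A25={{t6},{t3,t4},{t3,t7},{t3,t4,t7}} A26={{t6}} A34={{t3,t7},{t3,t4,t7}} A35={{t3,t4},{t3,t7},{t3,t4,t7}} A45={{t6},{t7},{t2,t7},{t3,t7},{t4,t7},{t5,t7},{t2,t4,t7},{t3,t4,t7}} A46={{t6}} A56={{t6}}
  A123={{t3,t7},{t3,t4,t7}} A124={{t3,t7},{t3,t4,t7}} A125={{t3,t7},{t3,t4,t7}} A134={{t3,t7},{t3,t4,t7}} A135={{t3,t7},{t3,t4,t7}} A145={{t7},{t2,t7},{t3,t7},{t4,t7},{t5,t7},{t2,t4,t7},{t3,t4,t7}} A234={{t3,t7},{t3,t4,t7}} A235={{t3,t4},{t3,t7},{t3,t4,t7}} A245={{t6},{t3,t7},{t3,t4,t7}} A246={{t6}} A256={{t6}} A345={{t3,t7},{t3,t4,t7}} A456={{t6}}
  A1234={{t3,t7},{t3,t4,t7}} A1235={{t3,t7},{t3,t4,t7}} A1245={{t3,t7},{t3,t4,t7}} A1345={{t3,t7},{t3,t4,t7}} A2345={{t3,t7},{t3,t4,t7}} A2456={{t6}}
  A12345={{t3,t7},{t3,t4,t7}}
components per intersection:
  A1: {{t7},{t2,t7},{t3,t7},{t4,t7},{t5,t7},{t2,t4,t7},{t3,t4,t7}}
  A2: {{t1}} {{t3},{t3,t4},{t3,t7},{t3,t4,t7}} {{t6}}
  A3: {{t1}} {{t3},{t3,t4},{t3,t7},{t3,t4,t7}}
  A4: {{t6}} {{t7},{t2,t7},{t3,t7},{t4,t7},{t5,t7},{t2,t4,t7},{t3,t4,t7}}
  A5: {{t2},{t4},{t5},{t7},{t2,t4},{t2,t7},{t3,t4},{t3,t7},{t4,t7},{t5,t7},{t2,t4,t7},{t3,t4,t7}} {{t6}}
  A6: {{t6}}
  A12: {{t3,t7},{t3,t4,t7}}
  A13: {{t3,t7},{t3,t4,t7}}
  A14: {{t7},{t2,t7},{t3,t7},{t4,t7},{t5,t7},{t2,t4,t7},{t3,t4,t7}}
  A15: {{t7},{t2,t7},{t3,t7},{t4,t7},{t5,t7},{t2,t4,t7},{t3,t4,t7}}
  A23: {{t1}} {{t3},{t3,t4},{t3,t7},{t3,t4,t7}}
  A24: {{t6}} {{t3,t7},{t3,t4,t7}}
  A25: {{t6}} {{t3,t4},{t3,t7},{t3,t4,t7}}
  A26: {{t6}}
  A34: {{t3,t7},{t3,t4,t7}}
  A35: {{t3,t4},{t3,t7},{t3,t4,t7}}
  A45: {{t6}} {{t7},{t2,t7},{t3,t7},{t4,t7},{t5,t7},{t2,t4,t7},{t3,t4,t7}}
  A46: {{t6}}
  A56: {{t6}}
  A123: {{t3,t7},{t3,t4,t7}}
  A124: {{t3,t7},{t3,t4,t7}}
  A125: {{t3,t7},{t3,t4,t7}}
  A134: {{t3,t7},{t3,t4,t7}}
  A135: {{t3,t7},{t3,t4,t7}}
  A145: {{t7},{t2,t7},{t3,t7},{t4,t7},{t5,t7},{t2,t4,t7},{t3,t4,t7}}
  A234: {{t3,t7},{t3,t4,t7}}
  A235: {{t3,t4},{t3,t7},{t3,t4,t7}}
  A245: {{t6}} {{t3,t7},{t3,t4,t7}}
  A246: {{t6}}
  A256: {{t6}}
  A345: {{t3,t7},{t3,t4,t7}}
  A456: {{t6}}
  A1234: {{t3,t7},{t3,t4,t7}}
  A1235: {{t3,t7},{t3,t4,t7}}
  A1245: {{t3,t7},{t3,t4,t7}}
  A1345: {{t3,t7},{t3,t4,t7}}
  A2345: {{t3,t7},{t3,t4,t7}}
  A2456: {{t6}}
  A12345: {{t3,t7},{t3,t4,t7}}
C dims 11,17,14,6; δ0: rk 8, SNF 1^8; δ1: rk 9, SNF 1^9; δ2: rk 5, SNF 1^5
Ȟ^0 = (11 − 8) − 0 = 3, so Ȟ^0 ≅ Z^3
Ȟ^1 = (17 − 9) − 8 = 0, so Ȟ^1 ≅ 0
Ȟ^2 = (14 − 5) − 9 = 0, so Ȟ^2 ≅ 0


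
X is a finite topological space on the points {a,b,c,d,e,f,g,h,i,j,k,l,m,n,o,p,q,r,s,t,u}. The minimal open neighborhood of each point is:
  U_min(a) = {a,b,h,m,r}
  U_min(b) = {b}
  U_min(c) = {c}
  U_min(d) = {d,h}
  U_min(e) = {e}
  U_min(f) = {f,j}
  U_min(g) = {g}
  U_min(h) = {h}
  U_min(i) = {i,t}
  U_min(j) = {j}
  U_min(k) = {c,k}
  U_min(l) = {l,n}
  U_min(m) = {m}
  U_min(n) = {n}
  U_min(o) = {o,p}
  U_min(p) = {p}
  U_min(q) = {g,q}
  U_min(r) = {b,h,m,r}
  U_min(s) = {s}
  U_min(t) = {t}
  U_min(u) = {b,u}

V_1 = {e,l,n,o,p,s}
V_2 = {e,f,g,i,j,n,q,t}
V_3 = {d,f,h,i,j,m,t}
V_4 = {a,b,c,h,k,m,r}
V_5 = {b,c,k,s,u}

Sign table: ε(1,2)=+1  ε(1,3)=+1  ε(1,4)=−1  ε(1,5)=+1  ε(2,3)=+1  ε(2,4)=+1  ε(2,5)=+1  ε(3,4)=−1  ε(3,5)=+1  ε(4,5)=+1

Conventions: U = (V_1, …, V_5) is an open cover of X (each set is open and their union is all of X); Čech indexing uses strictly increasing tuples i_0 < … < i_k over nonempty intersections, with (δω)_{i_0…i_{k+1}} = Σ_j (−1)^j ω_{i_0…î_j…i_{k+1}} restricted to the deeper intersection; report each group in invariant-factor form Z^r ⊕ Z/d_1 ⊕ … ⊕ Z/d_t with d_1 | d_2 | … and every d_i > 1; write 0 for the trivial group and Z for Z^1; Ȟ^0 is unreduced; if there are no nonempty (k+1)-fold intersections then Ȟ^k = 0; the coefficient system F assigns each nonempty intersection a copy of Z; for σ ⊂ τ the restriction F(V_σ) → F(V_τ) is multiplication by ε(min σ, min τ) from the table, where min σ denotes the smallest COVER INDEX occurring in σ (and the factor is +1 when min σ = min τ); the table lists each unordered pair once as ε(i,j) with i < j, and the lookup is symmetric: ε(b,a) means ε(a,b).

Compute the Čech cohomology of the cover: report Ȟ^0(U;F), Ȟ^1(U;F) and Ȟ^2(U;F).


Ȟ^0 ≅ 0,  Ȟ^1 ≅ Z/2,  Ȟ^2 ≅ 0

nerve of the cover:
  V12={e,n} V15={s} V23={f,i,j,t} V34={h,m} V45={b,c,k}
C dims 5,5; δ0: rk 5, SNF 1^4·2
Ȟ^0 = (5 − 5) − 0 = 0, so Ȟ^0 ≅ 0
Ȟ^1 = (5 − 0) − 5 = 0 plus torsion [2], so Ȟ^1 ≅ Z/2
Ȟ^2 = (0 − 0) − 0 = 0, so Ȟ^2 ≅ 0


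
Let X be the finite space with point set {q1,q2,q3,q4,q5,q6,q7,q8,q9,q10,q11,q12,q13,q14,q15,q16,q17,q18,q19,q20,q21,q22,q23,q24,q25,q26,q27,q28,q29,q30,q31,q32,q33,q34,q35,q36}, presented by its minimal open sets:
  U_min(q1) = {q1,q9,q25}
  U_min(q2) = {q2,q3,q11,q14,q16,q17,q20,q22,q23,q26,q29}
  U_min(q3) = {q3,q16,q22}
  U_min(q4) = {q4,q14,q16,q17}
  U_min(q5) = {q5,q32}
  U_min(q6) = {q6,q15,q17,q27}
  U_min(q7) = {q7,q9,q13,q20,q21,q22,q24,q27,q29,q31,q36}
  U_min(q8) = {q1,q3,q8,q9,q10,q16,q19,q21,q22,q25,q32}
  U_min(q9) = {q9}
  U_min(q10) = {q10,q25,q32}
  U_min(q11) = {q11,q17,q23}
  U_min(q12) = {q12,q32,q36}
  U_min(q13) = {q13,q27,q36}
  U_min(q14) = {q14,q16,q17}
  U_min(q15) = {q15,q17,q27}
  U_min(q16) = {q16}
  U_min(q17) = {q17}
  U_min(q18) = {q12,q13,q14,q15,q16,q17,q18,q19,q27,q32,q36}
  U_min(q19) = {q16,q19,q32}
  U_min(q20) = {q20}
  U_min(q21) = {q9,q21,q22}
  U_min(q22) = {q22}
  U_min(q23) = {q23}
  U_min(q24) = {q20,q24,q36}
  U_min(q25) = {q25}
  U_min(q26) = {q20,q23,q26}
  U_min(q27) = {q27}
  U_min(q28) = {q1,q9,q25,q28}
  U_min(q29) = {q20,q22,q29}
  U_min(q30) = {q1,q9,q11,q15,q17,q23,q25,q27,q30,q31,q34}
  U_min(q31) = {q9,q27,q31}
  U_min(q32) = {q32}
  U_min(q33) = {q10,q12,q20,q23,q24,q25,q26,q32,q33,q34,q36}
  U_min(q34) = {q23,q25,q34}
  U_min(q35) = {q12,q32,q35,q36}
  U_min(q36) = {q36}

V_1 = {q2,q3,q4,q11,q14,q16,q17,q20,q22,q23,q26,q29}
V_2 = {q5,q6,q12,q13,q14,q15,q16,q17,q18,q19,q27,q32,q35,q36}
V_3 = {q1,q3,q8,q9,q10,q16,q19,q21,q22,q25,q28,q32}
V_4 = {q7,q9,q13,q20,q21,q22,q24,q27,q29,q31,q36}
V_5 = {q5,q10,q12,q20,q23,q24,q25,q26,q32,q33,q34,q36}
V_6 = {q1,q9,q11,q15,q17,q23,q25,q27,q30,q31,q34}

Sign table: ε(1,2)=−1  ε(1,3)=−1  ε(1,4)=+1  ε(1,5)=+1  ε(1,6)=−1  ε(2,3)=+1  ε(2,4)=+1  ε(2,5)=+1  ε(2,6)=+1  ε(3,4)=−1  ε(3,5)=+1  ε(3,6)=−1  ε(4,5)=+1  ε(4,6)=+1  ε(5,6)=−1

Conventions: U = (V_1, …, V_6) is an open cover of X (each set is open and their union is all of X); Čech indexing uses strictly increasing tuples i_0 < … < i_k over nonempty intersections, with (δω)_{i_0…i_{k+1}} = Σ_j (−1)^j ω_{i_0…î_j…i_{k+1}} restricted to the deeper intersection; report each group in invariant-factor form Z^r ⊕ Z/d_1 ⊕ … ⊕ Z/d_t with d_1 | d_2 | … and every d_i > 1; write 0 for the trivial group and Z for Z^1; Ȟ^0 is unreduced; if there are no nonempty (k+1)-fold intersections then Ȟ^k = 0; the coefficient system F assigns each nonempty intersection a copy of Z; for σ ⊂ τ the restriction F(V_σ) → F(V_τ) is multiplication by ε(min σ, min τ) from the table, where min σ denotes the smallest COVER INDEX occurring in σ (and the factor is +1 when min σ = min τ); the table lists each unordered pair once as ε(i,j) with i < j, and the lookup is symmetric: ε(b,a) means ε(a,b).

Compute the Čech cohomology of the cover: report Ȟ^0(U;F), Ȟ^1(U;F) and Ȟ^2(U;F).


Ȟ^0 ≅ 0, Ȟ^1 ≅ Z/2 and Ȟ^2 ≅ Z

nerve simplices:
  V12={q14,q16,q17} V13={q3,q16,q22} V14={q20,q22,q29} V15={q20,q23,q26} V16={q11,q17,q23} V23={q16,q19,q32} V24={q13,q27,q36} V25={q5,q12,q32,q36} V26={q15,q17,q27} V34={q9,q21,q22} V35={q10,q25,q32} V36={q1,q9,q25} V45={q20,q24,q36} V46={q9,q27,q31} V56={q23,q25,q34}
  V123={q16} V126={q17} V134={q22} V145={q20} V156={q23} V235={q32} V245={q36} V246={q27} V346={q9} V356={q25}
C dims 6,15,10; δ0: rk 6, SNF 1^5·2; δ1: rk 9, SNF 1^9
degree 0: 6−6−0 = 0 → Ȟ^0 ≅ 0
degree 1: 15−9−6 = 0 plus torsion [2] → Ȟ^1 ≅ Z/2
degree 2: 10−0−9 = 1 → Ȟ^2 ≅ Z
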